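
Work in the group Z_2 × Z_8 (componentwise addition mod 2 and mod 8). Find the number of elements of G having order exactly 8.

8

An element (a,b) has order lcm(ord(a), ord(b)); count pairs with lcm equal to 8.
Enumerating gives 8 such elements.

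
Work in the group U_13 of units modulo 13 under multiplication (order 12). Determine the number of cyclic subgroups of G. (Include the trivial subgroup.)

Each element a generates a cyclic subgroup ⟨a⟩; distinct elements may generate the same one (a cyclic group of order d has φ(d) generators).
Cyclic subgroups by order — order 1: 1; order 2: 1; order 3: 1; order 4: 1; order 6: 1; order 12: 1.
Total: 6.

6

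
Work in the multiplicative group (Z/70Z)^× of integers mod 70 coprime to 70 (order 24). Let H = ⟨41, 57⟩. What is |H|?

|⟨41⟩| = 2 and |⟨57⟩| = 4, so |H| is a multiple of lcm(2, 4) = 4 and divides |G| = 24.
Closing under the operation: H = {1, 13, 27, 29, 41, 43, 57, 69}, so |H| = 8.

8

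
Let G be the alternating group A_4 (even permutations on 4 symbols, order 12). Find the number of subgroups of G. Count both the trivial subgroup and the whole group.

10

|G| = 12, so by Lagrange every subgroup order divides 12. Divisors: 1, 2, 3, 4, 6, 12.
Subgroups by order — order 1: 1; order 2: 3; order 3: 4; order 4: 1; order 6: 0; order 12: 1.
Total: 1 + 3 + 4 + 1 + 0 + 1 = 10.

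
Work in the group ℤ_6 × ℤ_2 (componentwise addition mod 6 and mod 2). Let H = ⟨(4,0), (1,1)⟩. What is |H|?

6

|⟨(4,0)⟩| = 3 and |⟨(1,1)⟩| = 6, so |H| is a multiple of lcm(3, 6) = 6 and divides |G| = 12.
Closing under the operation: H = {(0,0), (1,1), (2,0), (3,1), (4,0), (5,1)}, so |H| = 6.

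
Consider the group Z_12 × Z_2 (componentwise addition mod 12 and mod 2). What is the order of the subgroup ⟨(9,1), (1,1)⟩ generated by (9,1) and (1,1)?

|⟨(9,1)⟩| = 4 and |⟨(1,1)⟩| = 12, so |H| is a multiple of lcm(4, 12) = 12 and divides |G| = 24.
Closing under the operation: H = {(0,0), (1,1), (2,0), (3,1), (4,0), (5,1), (6,0), (7,1), (8,0), (9,1), (10,0), (11,1)}, so |H| = 12.

12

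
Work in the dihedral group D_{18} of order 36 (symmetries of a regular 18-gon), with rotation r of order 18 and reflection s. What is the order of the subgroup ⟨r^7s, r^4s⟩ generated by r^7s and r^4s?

|⟨r^7s⟩| = 2 and |⟨r^4s⟩| = 2, so |H| is a multiple of lcm(2, 2) = 2 and divides |G| = 36.
Closing under the operation: H = {e, r^3, r^6, r^9, r^12, r^15, rs, r^4s, r^7s, r^10s, r^13s, r^16s}, so |H| = 12.

12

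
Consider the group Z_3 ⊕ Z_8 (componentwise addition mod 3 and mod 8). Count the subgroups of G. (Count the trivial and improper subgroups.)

8

|G| = 24, so by Lagrange every subgroup order divides 24. Divisors: 1, 2, 3, 4, 6, 8, 12, 24.
Subgroups by order — order 1: 1; order 2: 1; order 3: 1; order 4: 1; order 6: 1; order 8: 1; order 12: 1; order 24: 1.
Total: 1 + 1 + 1 + 1 + 1 + 1 + 1 + 1 = 8.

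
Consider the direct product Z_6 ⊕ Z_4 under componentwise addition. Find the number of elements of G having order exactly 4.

An element (a,b) has order lcm(ord(a), ord(b)); count pairs with lcm equal to 4.
Enumerating gives 4 such elements.

4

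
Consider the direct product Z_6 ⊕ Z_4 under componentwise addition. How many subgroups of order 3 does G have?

|G| = 24 and 3 | 24, so subgroups of order 3 are possible by Lagrange.
The subgroups of order 3 are: {(0,0), (2,0), (4,0)}.
So G has 1 subgroup of order 3.

1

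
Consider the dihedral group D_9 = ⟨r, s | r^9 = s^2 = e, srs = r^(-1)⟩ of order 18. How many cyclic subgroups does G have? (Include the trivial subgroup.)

12

Each element a generates a cyclic subgroup ⟨a⟩; distinct elements may generate the same one (a cyclic group of order d has φ(d) generators).
Cyclic subgroups by order — order 1: 1; order 2: 9; order 3: 1; order 9: 1.
Total: 12.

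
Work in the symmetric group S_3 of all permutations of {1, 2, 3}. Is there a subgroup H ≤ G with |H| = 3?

3 | 6. A subgroup of order 3 is {e, (1 2 3), (1 3 2)}.

Yes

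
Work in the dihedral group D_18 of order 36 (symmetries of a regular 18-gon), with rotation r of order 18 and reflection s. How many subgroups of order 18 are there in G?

|G| = 36 and 18 | 36, so subgroups of order 18 are possible by Lagrange.
The subgroups of order 18 are: {e, r, r^2, r^3, r^4, r^5, r^6, r^7, r^8, r^9, r^10, r^11, r^12, r^13, r^14, r^15, r^16, r^17}; {e, r^2, r^4, r^6, r^8, r^10, r^12, r^14, r^16, s, r^2s, r^4s, r^6s, r^8s, r^10s, r^12s, r^14s, r^16s}; {e, r^2, r^4, r^6, r^8, r^10, r^12, r^14, r^16, rs, r^3s, r^5s, r^7s, r^9s, r^11s, r^13s, r^15s, r^17s}.
So G has 3 subgroups of order 18.

3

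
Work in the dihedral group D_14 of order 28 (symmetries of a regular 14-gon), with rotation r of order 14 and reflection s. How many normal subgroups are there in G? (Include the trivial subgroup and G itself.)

7

G has 28 subgroups. Checking conjugation-invariance by order — order 1: 1/1 normal; order 2: 1/15 normal; order 4: 0/7 normal; order 7: 1/1 normal; order 14: 3/3 normal; order 28: 1/1 normal.
Total normal subgroups: 7.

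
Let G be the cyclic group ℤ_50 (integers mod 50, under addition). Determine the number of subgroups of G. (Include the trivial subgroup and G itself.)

6

A cyclic group of order 50 has exactly one subgroup for each divisor of 50.
Divisors of 50: 1, 2, 5, 10, 25, 50.
So ℤ_50 has 6 subgroups.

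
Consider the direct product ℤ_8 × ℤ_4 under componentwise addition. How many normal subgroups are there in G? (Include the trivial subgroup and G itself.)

22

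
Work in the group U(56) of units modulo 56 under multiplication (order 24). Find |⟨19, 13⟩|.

|⟨19⟩| = 6 and |⟨13⟩| = 2, so |H| is a multiple of lcm(6, 2) = 6 and divides |G| = 24.
Closing under the operation: H = {1, 3, 5, 9, 13, 15, 19, 23, 25, 27, 39, 45}, so |H| = 12.

12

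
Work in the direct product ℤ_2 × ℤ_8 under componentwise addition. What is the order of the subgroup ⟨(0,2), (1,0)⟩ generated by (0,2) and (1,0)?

8

|⟨(0,2)⟩| = 4 and |⟨(1,0)⟩| = 2, so |H| is a multiple of lcm(4, 2) = 4 and divides |G| = 16.
Closing under the operation: H = {(0,0), (0,2), (0,4), (0,6), (1,0), (1,2), (1,4), (1,6)}, so |H| = 8.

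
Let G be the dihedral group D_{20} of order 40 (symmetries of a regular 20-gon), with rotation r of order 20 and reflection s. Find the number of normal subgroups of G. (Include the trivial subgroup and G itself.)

G has 48 subgroups. Checking conjugation-invariance by order — order 1: 1/1 normal; order 2: 1/21 normal; order 4: 1/11 normal; order 5: 1/1 normal; order 8: 0/5 normal; order 10: 1/5 normal; order 20: 3/3 normal; order 40: 1/1 normal.
Total normal subgroups: 9.

9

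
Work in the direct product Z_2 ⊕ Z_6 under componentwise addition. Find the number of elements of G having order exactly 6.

An element (a,b) has order lcm(ord(a), ord(b)); count pairs with lcm equal to 6.
Enumerating gives 6 such elements.

6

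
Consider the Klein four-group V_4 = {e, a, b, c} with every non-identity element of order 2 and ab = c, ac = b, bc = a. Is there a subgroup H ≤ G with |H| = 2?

Yes

2 | 4. A subgroup of order 2 is {e, a}.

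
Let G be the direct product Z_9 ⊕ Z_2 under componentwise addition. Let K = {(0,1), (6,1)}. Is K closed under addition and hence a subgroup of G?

No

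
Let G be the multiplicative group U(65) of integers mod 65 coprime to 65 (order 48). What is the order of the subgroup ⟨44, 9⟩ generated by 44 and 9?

24

|⟨44⟩| = 4 and |⟨9⟩| = 6, so |H| is a multiple of lcm(4, 6) = 12 and divides |G| = 48.
Closing under the operation: H = {1, 4, 6, 9, 11, 14, 16, 19, 21, 24, 29, 31, 34, 36, 41, 44, 46, 49, 51, 54, 56, 59, 61, 64}, so |H| = 24.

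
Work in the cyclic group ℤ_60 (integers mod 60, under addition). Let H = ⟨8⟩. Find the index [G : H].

|⟨8⟩| = 15 and |G| = 60.
By Lagrange, [G : H] = |G|/|H| = 60/15 = 4.

4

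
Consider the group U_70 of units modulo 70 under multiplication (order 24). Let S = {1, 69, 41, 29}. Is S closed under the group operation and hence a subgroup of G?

Yes

|S| = 4 divides |G| = 24, consistent with Lagrange.
S contains the identity, every element's inverse is in S, and S is closed under ·: it is a subgroup.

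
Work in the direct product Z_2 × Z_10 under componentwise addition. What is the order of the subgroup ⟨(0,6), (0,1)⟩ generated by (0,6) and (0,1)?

10

|⟨(0,6)⟩| = 5 and |⟨(0,1)⟩| = 10, so |H| is a multiple of lcm(5, 10) = 10 and divides |G| = 20.
Closing under the operation: H = {(0,0), (0,1), (0,2), (0,3), (0,4), (0,5), (0,6), (0,7), (0,8), (0,9)}, so |H| = 10.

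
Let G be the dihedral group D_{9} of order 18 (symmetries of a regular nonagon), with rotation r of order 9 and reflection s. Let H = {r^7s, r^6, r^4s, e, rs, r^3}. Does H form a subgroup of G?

|H| = 6 divides |G| = 18, consistent with Lagrange.
H contains the identity, every element's inverse is in H, and H is closed under ·: it is a subgroup.

Yes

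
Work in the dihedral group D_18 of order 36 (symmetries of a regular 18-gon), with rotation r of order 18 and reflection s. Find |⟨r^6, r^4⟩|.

9

|⟨r^6⟩| = 3 and |⟨r^4⟩| = 9, so |H| is a multiple of lcm(3, 9) = 9 and divides |G| = 36.
Closing under the operation: H = {e, r^2, r^4, r^6, r^8, r^10, r^12, r^14, r^16}, so |H| = 9.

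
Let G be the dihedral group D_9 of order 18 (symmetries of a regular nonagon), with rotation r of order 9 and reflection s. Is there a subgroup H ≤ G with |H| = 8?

8 does not divide |G| = 18, so by Lagrange no subgroup of order 8 exists.

No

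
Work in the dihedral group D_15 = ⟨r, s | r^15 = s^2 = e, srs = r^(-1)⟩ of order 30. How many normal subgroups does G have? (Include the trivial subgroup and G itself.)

5

G has 28 subgroups. Checking conjugation-invariance by order — order 1: 1/1 normal; order 2: 0/15 normal; order 3: 1/1 normal; order 5: 1/1 normal; order 6: 0/5 normal; order 10: 0/3 normal; order 15: 1/1 normal; order 30: 1/1 normal.
Total normal subgroups: 5.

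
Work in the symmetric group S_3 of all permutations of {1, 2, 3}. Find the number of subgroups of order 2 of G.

3

|G| = 6 and 2 | 6, so subgroups of order 2 are possible by Lagrange.
The subgroups of order 2 are: {e, (1 2)}; {e, (1 3)}; {e, (2 3)}.
So G has 3 subgroups of order 2.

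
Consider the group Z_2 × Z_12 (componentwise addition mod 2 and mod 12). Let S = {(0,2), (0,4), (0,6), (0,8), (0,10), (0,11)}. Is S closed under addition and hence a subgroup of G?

No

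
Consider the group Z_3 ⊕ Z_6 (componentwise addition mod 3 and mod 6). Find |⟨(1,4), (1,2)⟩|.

9

|⟨(1,4)⟩| = 3 and |⟨(1,2)⟩| = 3, so |H| is a multiple of lcm(3, 3) = 3 and divides |G| = 18.
Closing under the operation: H = {(0,0), (0,2), (0,4), (1,0), (1,2), (1,4), (2,0), (2,2), (2,4)}, so |H| = 9.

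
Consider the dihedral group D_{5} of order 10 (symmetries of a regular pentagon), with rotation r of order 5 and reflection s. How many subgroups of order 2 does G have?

|G| = 10 and 2 | 10, so subgroups of order 2 are possible by Lagrange.
The subgroups of order 2 are: {e, r^2s}; {e, r^3s}; {e, r^4s}; {e, rs}; … (5 in all).
So G has 5 subgroups of order 2.

5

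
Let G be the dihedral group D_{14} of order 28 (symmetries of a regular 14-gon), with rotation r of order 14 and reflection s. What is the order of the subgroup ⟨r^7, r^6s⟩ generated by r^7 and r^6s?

4

|⟨r^7⟩| = 2 and |⟨r^6s⟩| = 2, so |H| is a multiple of lcm(2, 2) = 2 and divides |G| = 28.
Closing under the operation: H = {e, r^7, r^6s, r^13s}, so |H| = 4.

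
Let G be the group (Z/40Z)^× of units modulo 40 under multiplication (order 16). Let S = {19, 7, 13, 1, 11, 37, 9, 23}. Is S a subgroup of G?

Yes

|S| = 8 divides |G| = 16, consistent with Lagrange.
S contains the identity, every element's inverse is in S, and S is closed under ·: it is a subgroup.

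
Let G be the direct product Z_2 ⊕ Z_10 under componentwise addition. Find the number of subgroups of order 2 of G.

3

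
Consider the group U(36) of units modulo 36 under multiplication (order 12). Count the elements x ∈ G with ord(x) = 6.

6

The elements of order 6 are: 5, 7, 11, 23, 29, 31.
That's 6.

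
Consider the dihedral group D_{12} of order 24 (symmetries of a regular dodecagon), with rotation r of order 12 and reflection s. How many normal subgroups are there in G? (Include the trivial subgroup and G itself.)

9

G has 34 subgroups. Checking conjugation-invariance by order — order 1: 1/1 normal; order 2: 1/13 normal; order 3: 1/1 normal; order 4: 1/7 normal; order 6: 1/5 normal; order 8: 0/3 normal; order 12: 3/3 normal; order 24: 1/1 normal.
Total normal subgroups: 9.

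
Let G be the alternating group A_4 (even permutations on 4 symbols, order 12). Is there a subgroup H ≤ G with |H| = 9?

No

9 does not divide |G| = 12, so by Lagrange no subgroup of order 9 exists.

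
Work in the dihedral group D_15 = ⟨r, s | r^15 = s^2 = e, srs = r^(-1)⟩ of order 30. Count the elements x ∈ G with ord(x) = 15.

8

The elements of order 15 are: r, r^2, r^4, r^7, r^8, r^11, r^13, r^14.
That's 8.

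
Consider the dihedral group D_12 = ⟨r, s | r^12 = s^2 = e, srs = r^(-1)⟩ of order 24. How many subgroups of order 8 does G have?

|G| = 24 and 8 | 24, so subgroups of order 8 are possible by Lagrange.
The subgroups of order 8 are: {e, r^3, r^6, r^9, rs, r^4s, r^7s, r^10s}; {e, r^3, r^6, r^9, r^2s, r^5s, r^8s, r^11s}; {e, r^3, r^6, r^9, s, r^3s, r^6s, r^9s}.
So G has 3 subgroups of order 8.

3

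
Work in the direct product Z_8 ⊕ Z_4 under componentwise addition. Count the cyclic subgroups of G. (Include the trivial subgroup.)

14

Each element a generates a cyclic subgroup ⟨a⟩; distinct elements may generate the same one (a cyclic group of order d has φ(d) generators).
Cyclic subgroups by order — order 1: 1; order 2: 3; order 4: 6; order 8: 4.
Total: 14.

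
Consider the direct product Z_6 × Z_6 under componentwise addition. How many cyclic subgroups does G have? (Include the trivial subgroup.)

A cyclic subgroup of order d is generated by each of its φ(d) elements of order d, so the cyclic subgroups of order d number (#elements of order d)/φ(d).
Cyclic subgroups by order — order 1: 1; order 2: 3; order 3: 4; order 6: 12.
Total: 20.

20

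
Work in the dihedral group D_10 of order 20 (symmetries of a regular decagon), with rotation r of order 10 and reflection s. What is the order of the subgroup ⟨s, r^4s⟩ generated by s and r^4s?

|⟨s⟩| = 2 and |⟨r^4s⟩| = 2, so |H| is a multiple of lcm(2, 2) = 2 and divides |G| = 20.
Closing under the operation: H = {e, r^2, r^4, r^6, r^8, s, r^2s, r^4s, r^6s, r^8s}, so |H| = 10.

10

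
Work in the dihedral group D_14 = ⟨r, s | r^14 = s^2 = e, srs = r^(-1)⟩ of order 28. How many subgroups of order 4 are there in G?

7

|G| = 28 and 4 | 28, so subgroups of order 4 are possible by Lagrange.
The subgroups of order 4 are: {e, r^7, r^3s, r^10s}; {e, r^7, r^4s, r^11s}; {e, r^7, r^5s, r^12s}; {e, r^7, r^6s, r^13s}; … (7 in all).
So G has 7 subgroups of order 4.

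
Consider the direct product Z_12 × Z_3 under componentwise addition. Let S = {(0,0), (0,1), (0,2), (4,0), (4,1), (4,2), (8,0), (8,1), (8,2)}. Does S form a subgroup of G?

|S| = 9 divides |G| = 36, consistent with Lagrange.
S contains the identity, every element's inverse is in S, and S is closed under +: it is a subgroup.

Yes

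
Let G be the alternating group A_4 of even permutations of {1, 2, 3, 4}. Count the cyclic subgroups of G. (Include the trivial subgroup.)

8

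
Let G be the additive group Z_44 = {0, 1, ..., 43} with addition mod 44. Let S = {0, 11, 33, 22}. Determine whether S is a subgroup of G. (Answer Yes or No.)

|S| = 4 divides |G| = 44, consistent with Lagrange.
S contains the identity, every element's inverse is in S, and S is closed under +: it is a subgroup.
In fact S = ⟨33⟩.

Yes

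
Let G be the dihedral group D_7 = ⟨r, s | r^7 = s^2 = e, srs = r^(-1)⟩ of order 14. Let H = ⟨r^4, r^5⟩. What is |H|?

|⟨r^4⟩| = 7 and |⟨r^5⟩| = 7, so |H| is a multiple of lcm(7, 7) = 7 and divides |G| = 14.
Closing under the operation: H = {e, r, r^2, r^3, r^4, r^5, r^6}, so |H| = 7.

7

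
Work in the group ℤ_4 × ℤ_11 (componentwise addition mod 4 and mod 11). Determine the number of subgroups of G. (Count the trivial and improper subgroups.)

|G| = 44, so by Lagrange every subgroup order divides 44. Divisors: 1, 2, 4, 11, 22, 44.
Subgroups by order — order 1: 1; order 2: 1; order 4: 1; order 11: 1; order 22: 1; order 44: 1.
Total: 1 + 1 + 1 + 1 + 1 + 1 = 6.

6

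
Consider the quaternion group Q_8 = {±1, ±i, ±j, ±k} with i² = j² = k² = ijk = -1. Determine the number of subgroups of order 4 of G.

3

|G| = 8 and 4 | 8, so subgroups of order 4 are possible by Lagrange.
The subgroups of order 4 are: {1, -1, i, -i}; {1, -1, j, -j}; {1, -1, k, -k}.
So G has 3 subgroups of order 4.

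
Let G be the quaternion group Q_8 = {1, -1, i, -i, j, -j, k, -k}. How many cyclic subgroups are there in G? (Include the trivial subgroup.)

Group the elements of G by the cyclic subgroup they generate; each cyclic subgroup of order d accounts for φ(d) elements.
Cyclic subgroups by order — order 1: 1; order 2: 1; order 4: 3.
Total: 5.

5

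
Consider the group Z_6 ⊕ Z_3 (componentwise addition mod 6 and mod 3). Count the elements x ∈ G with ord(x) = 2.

1

An element (a,b) has order lcm(ord(a), ord(b)); count pairs with lcm equal to 2.
Enumerating gives 1 such elements.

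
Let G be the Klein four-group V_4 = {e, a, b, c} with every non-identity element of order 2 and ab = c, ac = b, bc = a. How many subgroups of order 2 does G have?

3

|G| = 4 and 2 | 4, so subgroups of order 2 are possible by Lagrange.
The subgroups of order 2 are: {e, a}; {e, b}; {e, c}.
So G has 3 subgroups of order 2.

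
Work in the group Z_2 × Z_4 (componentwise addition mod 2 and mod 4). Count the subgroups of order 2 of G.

|G| = 8 and 2 | 8, so subgroups of order 2 are possible by Lagrange.
The subgroups of order 2 are: {(0,0), (0,2)}; {(0,0), (1,0)}; {(0,0), (1,2)}.
So G has 3 subgroups of order 2.

3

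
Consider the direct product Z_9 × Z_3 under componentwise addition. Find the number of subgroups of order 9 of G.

|G| = 27 and 9 | 27, so subgroups of order 9 are possible by Lagrange.
The subgroups of order 9 are: {(0,0), (0,1), (0,2), (3,0), (3,1), (3,2), (6,0), (6,1), (6,2)}; {(0,0), (1,0), (2,0), (3,0), (4,0), (5,0), (6,0), (7,0), (8,0)}; {(0,0), (1,1), (2,2), (3,0), (4,1), (5,2), (6,0), (7,1), (8,2)}; {(0,0), (1,2), (2,1), (3,0), (4,2), (5,1), (6,0), (7,2), (8,1)}.
So G has 4 subgroups of order 9.

4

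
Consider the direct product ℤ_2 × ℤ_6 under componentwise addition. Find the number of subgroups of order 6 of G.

|G| = 12 and 6 | 12, so subgroups of order 6 are possible by Lagrange.
The subgroups of order 6 are: {(0,0), (0,1), (0,2), (0,3), (0,4), (0,5)}; {(0,0), (0,2), (0,4), (1,0), (1,2), (1,4)}; {(0,0), (0,2), (0,4), (1,1), (1,3), (1,5)}.
So G has 3 subgroups of order 6.

3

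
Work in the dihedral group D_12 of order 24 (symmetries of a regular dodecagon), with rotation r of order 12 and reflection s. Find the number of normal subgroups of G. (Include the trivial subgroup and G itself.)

G has 34 subgroups. Checking conjugation-invariance by order — order 1: 1/1 normal; order 2: 1/13 normal; order 3: 1/1 normal; order 4: 1/7 normal; order 6: 1/5 normal; order 8: 0/3 normal; order 12: 3/3 normal; order 24: 1/1 normal.
Total normal subgroups: 9.

9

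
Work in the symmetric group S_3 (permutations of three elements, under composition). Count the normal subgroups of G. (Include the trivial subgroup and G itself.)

3

G has 6 subgroups. Checking conjugation-invariance by order — order 1: 1/1 normal; order 2: 0/3 normal; order 3: 1/1 normal; order 6: 1/1 normal.
Total normal subgroups: 3.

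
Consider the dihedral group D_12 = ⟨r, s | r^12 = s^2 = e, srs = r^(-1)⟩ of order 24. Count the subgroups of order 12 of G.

3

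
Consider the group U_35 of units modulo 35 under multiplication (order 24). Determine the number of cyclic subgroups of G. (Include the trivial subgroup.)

Each element a generates a cyclic subgroup ⟨a⟩; distinct elements may generate the same one (a cyclic group of order d has φ(d) generators).
Cyclic subgroups by order — order 1: 1; order 2: 3; order 3: 1; order 4: 2; order 6: 3; order 12: 2.
Total: 12.

12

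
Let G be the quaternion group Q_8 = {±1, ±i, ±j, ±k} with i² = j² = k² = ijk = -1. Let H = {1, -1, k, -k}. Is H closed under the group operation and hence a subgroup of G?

|H| = 4 divides |G| = 8, consistent with Lagrange.
H contains the identity, every element's inverse is in H, and H is closed under ·: it is a subgroup.
In fact H = ⟨-k⟩.

Yes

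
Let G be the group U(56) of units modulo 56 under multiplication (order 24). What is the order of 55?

2

Compute successive powers of 55 mod 56: 55, 1; 55^2 ≡ 1 (mod 56).
So |⟨55⟩| = 2.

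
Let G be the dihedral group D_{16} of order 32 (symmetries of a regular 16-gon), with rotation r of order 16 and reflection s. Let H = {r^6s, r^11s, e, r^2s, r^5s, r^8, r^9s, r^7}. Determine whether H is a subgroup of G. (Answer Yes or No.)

No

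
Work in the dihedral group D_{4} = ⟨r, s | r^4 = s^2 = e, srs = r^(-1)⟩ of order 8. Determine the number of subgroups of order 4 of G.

|G| = 8 and 4 | 8, so subgroups of order 4 are possible by Lagrange.
The subgroups of order 4 are: {e, r, r^2, r^3}; {e, r^2, s, r^2s}; {e, r^2, rs, r^3s}.
So G has 3 subgroups of order 4.

3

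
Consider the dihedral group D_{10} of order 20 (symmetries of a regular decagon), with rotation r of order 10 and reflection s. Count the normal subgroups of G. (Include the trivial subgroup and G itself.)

7

G has 22 subgroups. Checking conjugation-invariance by order — order 1: 1/1 normal; order 2: 1/11 normal; order 4: 0/5 normal; order 5: 1/1 normal; order 10: 3/3 normal; order 20: 1/1 normal.
Total normal subgroups: 7.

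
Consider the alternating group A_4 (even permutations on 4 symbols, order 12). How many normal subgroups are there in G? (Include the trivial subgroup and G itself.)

3

G has 10 subgroups. Checking conjugation-invariance by order — order 1: 1/1 normal; order 2: 0/3 normal; order 3: 0/4 normal; order 4: 1/1 normal; order 12: 1/1 normal.
Total normal subgroups: 3.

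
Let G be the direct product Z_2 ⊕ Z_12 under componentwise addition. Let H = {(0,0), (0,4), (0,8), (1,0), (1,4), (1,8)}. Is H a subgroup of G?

Yes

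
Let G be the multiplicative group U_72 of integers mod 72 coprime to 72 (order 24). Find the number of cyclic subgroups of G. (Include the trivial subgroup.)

16

Group the elements of G by the cyclic subgroup they generate; each cyclic subgroup of order d accounts for φ(d) elements.
Cyclic subgroups by order — order 1: 1; order 2: 7; order 3: 1; order 6: 7.
Total: 16.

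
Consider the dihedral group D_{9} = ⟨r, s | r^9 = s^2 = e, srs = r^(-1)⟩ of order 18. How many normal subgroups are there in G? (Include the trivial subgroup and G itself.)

4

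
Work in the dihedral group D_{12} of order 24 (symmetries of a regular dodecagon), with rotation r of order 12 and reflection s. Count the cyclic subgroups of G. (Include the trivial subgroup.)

A cyclic subgroup of order d is generated by each of its φ(d) elements of order d, so the cyclic subgroups of order d number (#elements of order d)/φ(d).
Cyclic subgroups by order — order 1: 1; order 2: 13; order 3: 1; order 4: 1; order 6: 1; order 12: 1.
Total: 18.

18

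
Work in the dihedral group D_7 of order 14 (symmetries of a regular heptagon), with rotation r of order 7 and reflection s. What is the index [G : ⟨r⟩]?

2

|⟨r⟩| = 7 and |G| = 14.
By Lagrange, [G : H] = |G|/|H| = 14/7 = 2.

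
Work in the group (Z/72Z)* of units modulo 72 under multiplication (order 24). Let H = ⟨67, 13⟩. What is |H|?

12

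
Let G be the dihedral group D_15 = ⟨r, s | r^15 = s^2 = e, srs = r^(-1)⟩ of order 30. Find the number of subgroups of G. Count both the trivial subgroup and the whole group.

|G| = 30, so by Lagrange every subgroup order divides 30. Divisors: 1, 2, 3, 5, 6, 10, 15, 30.
Subgroups by order — order 1: 1; order 2: 15; order 3: 1; order 5: 1; order 6: 5; order 10: 3; order 15: 1; order 30: 1.
Total: 1 + 15 + 1 + 1 + 5 + 3 + 1 + 1 = 28.

28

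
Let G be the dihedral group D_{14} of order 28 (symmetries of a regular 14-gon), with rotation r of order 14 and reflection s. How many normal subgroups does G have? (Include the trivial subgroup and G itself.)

G has 28 subgroups. Checking conjugation-invariance by order — order 1: 1/1 normal; order 2: 1/15 normal; order 4: 0/7 normal; order 7: 1/1 normal; order 14: 3/3 normal; order 28: 1/1 normal.
Total normal subgroups: 7.

7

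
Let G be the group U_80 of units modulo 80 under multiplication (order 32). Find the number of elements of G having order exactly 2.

7

The elements of order 2 are: 9, 31, 39, 41, 49, 71, 79.
That's 7.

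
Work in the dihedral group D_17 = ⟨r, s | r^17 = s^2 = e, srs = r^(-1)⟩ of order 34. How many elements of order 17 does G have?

Enumerating element orders in G gives 16 elements of order 17.

16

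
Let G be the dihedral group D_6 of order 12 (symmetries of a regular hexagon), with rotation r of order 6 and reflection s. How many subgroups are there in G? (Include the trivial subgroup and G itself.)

|G| = 12, so by Lagrange every subgroup order divides 12. Divisors: 1, 2, 3, 4, 6, 12.
Subgroups by order — order 1: 1; order 2: 7; order 3: 1; order 4: 3; order 6: 3; order 12: 1.
Total: 1 + 7 + 1 + 3 + 3 + 1 = 16.

16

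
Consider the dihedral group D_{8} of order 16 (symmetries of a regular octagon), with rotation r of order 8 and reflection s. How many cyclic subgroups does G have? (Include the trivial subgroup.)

A cyclic subgroup of order d is generated by each of its φ(d) elements of order d, so the cyclic subgroups of order d number (#elements of order d)/φ(d).
Cyclic subgroups by order — order 1: 1; order 2: 9; order 4: 1; order 8: 1.
Total: 12.

12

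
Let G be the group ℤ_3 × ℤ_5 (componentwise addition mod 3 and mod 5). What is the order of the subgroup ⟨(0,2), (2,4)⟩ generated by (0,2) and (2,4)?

15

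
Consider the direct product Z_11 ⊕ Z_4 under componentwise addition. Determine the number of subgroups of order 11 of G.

|G| = 44 and 11 | 44, so subgroups of order 11 are possible by Lagrange.
The subgroups of order 11 are: {(0,0), (1,0), (2,0), (3,0), (4,0), (5,0), (6,0), (7,0), (8,0), (9,0), (10,0)}.
So G has 1 subgroup of order 11.

1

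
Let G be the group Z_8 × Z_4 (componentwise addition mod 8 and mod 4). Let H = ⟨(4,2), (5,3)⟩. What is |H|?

|⟨(4,2)⟩| = 2 and |⟨(5,3)⟩| = 8, so |H| is a multiple of lcm(2, 8) = 8 and divides |G| = 32.
Closing under the operation: H = {(0,0), (0,2), (1,1), (1,3), (2,0), (2,2), (3,1), (3,3), (4,0), (4,2), (5,1), (5,3), (6,0), (6,2), (7,1), (7,3)}, so |H| = 16.

16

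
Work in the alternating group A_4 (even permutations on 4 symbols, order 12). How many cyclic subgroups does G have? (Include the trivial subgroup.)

8

A cyclic subgroup of order d is generated by each of its φ(d) elements of order d, so the cyclic subgroups of order d number (#elements of order d)/φ(d).
Cyclic subgroups by order — order 1: 1; order 2: 3; order 3: 4.
Total: 8.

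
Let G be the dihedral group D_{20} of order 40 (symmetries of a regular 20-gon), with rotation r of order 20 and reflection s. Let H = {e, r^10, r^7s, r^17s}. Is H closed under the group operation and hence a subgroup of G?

|H| = 4 divides |G| = 40, consistent with Lagrange.
H contains the identity, every element's inverse is in H, and H is closed under ·: it is a subgroup.

Yes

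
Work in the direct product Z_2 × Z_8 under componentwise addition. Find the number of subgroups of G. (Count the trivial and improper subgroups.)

|G| = 16, so by Lagrange every subgroup order divides 16. Divisors: 1, 2, 4, 8, 16.
Subgroups by order — order 1: 1; order 2: 3; order 4: 3; order 8: 3; order 16: 1.
Total: 1 + 3 + 3 + 3 + 1 = 11.

11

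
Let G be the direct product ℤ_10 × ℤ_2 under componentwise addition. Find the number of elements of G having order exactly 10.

An element (a,b) has order lcm(ord(a), ord(b)); count pairs with lcm equal to 10.
Enumerating gives 12 such elements.

12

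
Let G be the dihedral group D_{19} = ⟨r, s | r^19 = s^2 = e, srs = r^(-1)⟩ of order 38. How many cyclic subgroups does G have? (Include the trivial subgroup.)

Group the elements of G by the cyclic subgroup they generate; each cyclic subgroup of order d accounts for φ(d) elements.
Cyclic subgroups by order — order 1: 1; order 2: 19; order 19: 1.
Total: 21.

21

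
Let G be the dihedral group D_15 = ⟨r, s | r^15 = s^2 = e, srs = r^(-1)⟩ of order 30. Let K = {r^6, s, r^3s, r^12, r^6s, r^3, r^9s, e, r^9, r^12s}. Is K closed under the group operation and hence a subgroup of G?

Yes

|K| = 10 divides |G| = 30, consistent with Lagrange.
K contains the identity, every element's inverse is in K, and K is closed under ·: it is a subgroup.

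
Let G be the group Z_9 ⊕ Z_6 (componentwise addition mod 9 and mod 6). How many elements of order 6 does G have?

8

An element (a,b) has order lcm(ord(a), ord(b)); count pairs with lcm equal to 6.
Enumerating gives 8 such elements.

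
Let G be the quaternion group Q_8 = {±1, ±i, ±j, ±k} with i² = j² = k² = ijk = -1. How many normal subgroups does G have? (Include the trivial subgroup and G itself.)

6

G has 6 subgroups. Checking conjugation-invariance by order — order 1: 1/1 normal; order 2: 1/1 normal; order 4: 3/3 normal; order 8: 1/1 normal.
Total normal subgroups: 6.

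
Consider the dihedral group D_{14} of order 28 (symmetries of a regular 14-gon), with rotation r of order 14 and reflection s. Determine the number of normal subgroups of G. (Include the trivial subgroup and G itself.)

G has 28 subgroups. Checking conjugation-invariance by order — order 1: 1/1 normal; order 2: 1/15 normal; order 4: 0/7 normal; order 7: 1/1 normal; order 14: 3/3 normal; order 28: 1/1 normal.
Total normal subgroups: 7.

7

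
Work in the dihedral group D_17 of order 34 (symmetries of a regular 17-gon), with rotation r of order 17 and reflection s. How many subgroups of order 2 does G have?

|G| = 34 and 2 | 34, so subgroups of order 2 are possible by Lagrange.
The subgroups of order 2 are: {e, r^10s}; {e, r^11s}; {e, r^12s}; {e, r^13s}; … (17 in all).
So G has 17 subgroups of order 2.

17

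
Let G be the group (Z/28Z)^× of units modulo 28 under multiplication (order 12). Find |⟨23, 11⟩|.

6

|⟨23⟩| = 6 and |⟨11⟩| = 6, so |H| is a multiple of lcm(6, 6) = 6 and divides |G| = 12.
Closing under the operation: H = {1, 9, 11, 15, 23, 25}, so |H| = 6.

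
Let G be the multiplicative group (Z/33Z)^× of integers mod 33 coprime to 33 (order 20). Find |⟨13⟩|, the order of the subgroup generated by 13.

10

Compute successive powers of 13 mod 33: 13, 4, 19, 16, 10, 31, 7, 25, …; 13^10 ≡ 1 (mod 33).
So |⟨13⟩| = 10.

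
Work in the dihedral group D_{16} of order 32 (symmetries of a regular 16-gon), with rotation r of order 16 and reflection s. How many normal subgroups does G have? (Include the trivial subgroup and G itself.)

8

G has 36 subgroups. Checking conjugation-invariance by order — order 1: 1/1 normal; order 2: 1/17 normal; order 4: 1/9 normal; order 8: 1/5 normal; order 16: 3/3 normal; order 32: 1/1 normal.
Total normal subgroups: 8.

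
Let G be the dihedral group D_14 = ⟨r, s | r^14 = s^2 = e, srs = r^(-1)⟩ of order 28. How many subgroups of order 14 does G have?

|G| = 28 and 14 | 28, so subgroups of order 14 are possible by Lagrange.
The subgroups of order 14 are: {e, r, r^2, r^3, r^4, r^5, r^6, r^7, r^8, r^9, r^10, r^11, r^12, r^13}; {e, r^2, r^4, r^6, r^8, r^10, r^12, s, r^2s, r^4s, r^6s, r^8s, r^10s, r^12s}; {e, r^2, r^4, r^6, r^8, r^10, r^12, rs, r^3s, r^5s, r^7s, r^9s, r^11s, r^13s}.
So G has 3 subgroups of order 14.

3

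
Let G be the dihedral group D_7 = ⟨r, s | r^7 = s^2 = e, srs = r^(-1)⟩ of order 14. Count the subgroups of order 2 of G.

7

|G| = 14 and 2 | 14, so subgroups of order 2 are possible by Lagrange.
The subgroups of order 2 are: {e, r^2s}; {e, r^3s}; {e, r^4s}; {e, r^5s}; … (7 in all).
So G has 7 subgroups of order 2.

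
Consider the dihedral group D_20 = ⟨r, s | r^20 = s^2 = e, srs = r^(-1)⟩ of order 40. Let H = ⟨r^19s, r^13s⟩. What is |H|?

|⟨r^19s⟩| = 2 and |⟨r^13s⟩| = 2, so |H| is a multiple of lcm(2, 2) = 2 and divides |G| = 40.
Closing under the operation: H = {e, r^2, r^4, r^6, r^8, r^10, r^12, r^14, r^16, r^18, rs, r^3s, r^5s, r^7s, r^9s, r^11s, r^13s, r^15s, r^17s, r^19s}, so |H| = 20.

20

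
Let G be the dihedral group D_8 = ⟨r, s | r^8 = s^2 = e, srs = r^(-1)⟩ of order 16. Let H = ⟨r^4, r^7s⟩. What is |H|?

4

|⟨r^4⟩| = 2 and |⟨r^7s⟩| = 2, so |H| is a multiple of lcm(2, 2) = 2 and divides |G| = 16.
Closing under the operation: H = {e, r^4, r^3s, r^7s}, so |H| = 4.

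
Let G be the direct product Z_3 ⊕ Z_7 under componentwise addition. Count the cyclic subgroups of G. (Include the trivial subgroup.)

4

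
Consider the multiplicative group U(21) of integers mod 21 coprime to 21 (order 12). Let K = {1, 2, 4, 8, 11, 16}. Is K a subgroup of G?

Yes

|K| = 6 divides |G| = 12, consistent with Lagrange.
K contains the identity, every element's inverse is in K, and K is closed under ·: it is a subgroup.
In fact K = ⟨2⟩.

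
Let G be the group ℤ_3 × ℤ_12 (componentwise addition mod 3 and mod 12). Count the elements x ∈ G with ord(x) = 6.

An element (a,b) has order lcm(ord(a), ord(b)); count pairs with lcm equal to 6.
Enumerating gives 8 such elements.

8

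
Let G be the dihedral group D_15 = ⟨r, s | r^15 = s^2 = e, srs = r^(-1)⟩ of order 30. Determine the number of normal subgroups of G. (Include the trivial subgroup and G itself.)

5

G has 28 subgroups. Checking conjugation-invariance by order — order 1: 1/1 normal; order 2: 0/15 normal; order 3: 1/1 normal; order 5: 1/1 normal; order 6: 0/5 normal; order 10: 0/3 normal; order 15: 1/1 normal; order 30: 1/1 normal.
Total normal subgroups: 5.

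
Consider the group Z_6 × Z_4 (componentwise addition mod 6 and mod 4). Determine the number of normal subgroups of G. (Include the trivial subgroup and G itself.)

G is abelian, so every subgroup is normal.
G has 16 subgroups in total, hence 16 normal subgroups.

16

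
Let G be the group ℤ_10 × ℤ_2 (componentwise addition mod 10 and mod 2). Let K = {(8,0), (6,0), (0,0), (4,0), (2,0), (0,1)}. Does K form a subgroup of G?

|K| = 6 does not divide |G| = 20, so by Lagrange K is not a subgroup.

No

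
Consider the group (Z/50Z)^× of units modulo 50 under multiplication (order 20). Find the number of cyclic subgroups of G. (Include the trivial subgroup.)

Group the elements of G by the cyclic subgroup they generate; each cyclic subgroup of order d accounts for φ(d) elements.
Cyclic subgroups by order — order 1: 1; order 2: 1; order 4: 1; order 5: 1; order 10: 1; order 20: 1.
Total: 6.

6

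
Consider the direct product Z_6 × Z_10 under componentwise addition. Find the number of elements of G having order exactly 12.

0

An element (a,b) has order lcm(ord(a), ord(b)); count pairs with lcm equal to 12.
Enumerating gives 0 such elements.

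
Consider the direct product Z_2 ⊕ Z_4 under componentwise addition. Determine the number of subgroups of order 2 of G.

3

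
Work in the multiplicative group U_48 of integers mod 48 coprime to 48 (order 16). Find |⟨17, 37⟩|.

8

|⟨17⟩| = 2 and |⟨37⟩| = 4, so |H| is a multiple of lcm(2, 4) = 4 and divides |G| = 16.
Closing under the operation: H = {1, 5, 13, 17, 25, 29, 37, 41}, so |H| = 8.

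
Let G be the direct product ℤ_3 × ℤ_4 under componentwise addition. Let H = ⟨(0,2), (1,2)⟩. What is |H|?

|⟨(0,2)⟩| = 2 and |⟨(1,2)⟩| = 6, so |H| is a multiple of lcm(2, 6) = 6 and divides |G| = 12.
Closing under the operation: H = {(0,0), (0,2), (1,0), (1,2), (2,0), (2,2)}, so |H| = 6.

6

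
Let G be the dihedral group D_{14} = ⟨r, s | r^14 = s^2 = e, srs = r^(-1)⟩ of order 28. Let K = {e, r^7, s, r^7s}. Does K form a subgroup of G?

Yes

|K| = 4 divides |G| = 28, consistent with Lagrange.
K contains the identity, every element's inverse is in K, and K is closed under ·: it is a subgroup.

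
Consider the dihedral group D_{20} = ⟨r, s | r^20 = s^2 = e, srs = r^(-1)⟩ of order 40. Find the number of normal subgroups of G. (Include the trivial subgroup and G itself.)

G has 48 subgroups. Checking conjugation-invariance by order — order 1: 1/1 normal; order 2: 1/21 normal; order 4: 1/11 normal; order 5: 1/1 normal; order 8: 0/5 normal; order 10: 1/5 normal; order 20: 3/3 normal; order 40: 1/1 normal.
Total normal subgroups: 9.

9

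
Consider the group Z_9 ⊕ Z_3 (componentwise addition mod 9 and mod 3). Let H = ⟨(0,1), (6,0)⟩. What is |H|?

|⟨(0,1)⟩| = 3 and |⟨(6,0)⟩| = 3, so |H| is a multiple of lcm(3, 3) = 3 and divides |G| = 27.
Closing under the operation: H = {(0,0), (0,1), (0,2), (3,0), (3,1), (3,2), (6,0), (6,1), (6,2)}, so |H| = 9.

9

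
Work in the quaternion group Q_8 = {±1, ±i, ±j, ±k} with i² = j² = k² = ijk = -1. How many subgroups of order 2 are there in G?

1

|G| = 8 and 2 | 8, so subgroups of order 2 are possible by Lagrange.
The subgroups of order 2 are: {1, -1}.
So G has 1 subgroup of order 2.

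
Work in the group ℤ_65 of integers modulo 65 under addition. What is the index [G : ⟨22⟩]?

1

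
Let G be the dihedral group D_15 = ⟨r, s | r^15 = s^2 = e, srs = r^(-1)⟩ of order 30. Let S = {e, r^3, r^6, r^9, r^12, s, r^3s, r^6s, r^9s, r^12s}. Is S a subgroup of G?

Yes

|S| = 10 divides |G| = 30, consistent with Lagrange.
S contains the identity, every element's inverse is in S, and S is closed under ·: it is a subgroup.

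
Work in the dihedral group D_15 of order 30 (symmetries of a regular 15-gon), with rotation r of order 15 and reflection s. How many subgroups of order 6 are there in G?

5

|G| = 30 and 6 | 30, so subgroups of order 6 are possible by Lagrange.
The subgroups of order 6 are: {e, r^5, r^10, s, r^5s, r^10s}; {e, r^5, r^10, rs, r^6s, r^11s}; {e, r^5, r^10, r^2s, r^7s, r^12s}; {e, r^5, r^10, r^3s, r^8s, r^13s}; … (5 in all).
So G has 5 subgroups of order 6.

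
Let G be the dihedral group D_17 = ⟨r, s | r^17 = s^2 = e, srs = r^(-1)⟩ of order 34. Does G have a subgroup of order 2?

Yes

2 | 34. A subgroup of order 2 is {e, r^10s}.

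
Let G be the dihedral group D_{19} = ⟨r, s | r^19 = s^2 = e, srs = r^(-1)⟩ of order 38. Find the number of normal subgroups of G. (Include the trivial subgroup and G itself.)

G has 22 subgroups. Checking conjugation-invariance by order — order 1: 1/1 normal; order 2: 0/19 normal; order 19: 1/1 normal; order 38: 1/1 normal.
Total normal subgroups: 3.

3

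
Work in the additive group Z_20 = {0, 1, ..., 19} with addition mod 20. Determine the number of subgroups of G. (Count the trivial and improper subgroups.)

A cyclic group of order 20 has exactly one subgroup for each divisor of 20.
Divisors of 20: 1, 2, 4, 5, 10, 20.
So Z_20 has 6 subgroups.

6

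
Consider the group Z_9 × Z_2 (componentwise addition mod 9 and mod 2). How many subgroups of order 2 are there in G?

1

|G| = 18 and 2 | 18, so subgroups of order 2 are possible by Lagrange.
The subgroups of order 2 are: {(0,0), (0,1)}.
So G has 1 subgroup of order 2.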